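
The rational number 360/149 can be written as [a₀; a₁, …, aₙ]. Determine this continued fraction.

[2; 2, 2, 2, 12]

360 ÷ 149 → quotient 2, remainder 62
149 ÷ 62 → quotient 2, remainder 25
62 ÷ 25 → quotient 2, remainder 12
25 ÷ 12 → quotient 2, remainder 1
12 ÷ 1 → quotient 12, remainder 0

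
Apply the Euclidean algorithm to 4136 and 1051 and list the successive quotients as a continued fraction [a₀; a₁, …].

Run the Euclidean algorithm, recording each quotient:
4136 = 3·1051 + 983, so a_0 = 3
1051 = 1·983 + 68, so a_1 = 1
983 = 14·68 + 31, so a_2 = 14
68 = 2·31 + 6, so a_3 = 2
31 = 5·6 + 1, so a_4 = 5
6 = 6·1 + 0, so a_5 = 6

[3; 1, 14, 2, 5, 6]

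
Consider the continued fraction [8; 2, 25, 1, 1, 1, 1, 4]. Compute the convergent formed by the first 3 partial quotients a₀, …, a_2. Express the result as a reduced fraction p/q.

433/51

a_0 = 8: 8/1
a_1 = 2: 17/2
a_2 = 25: 433/51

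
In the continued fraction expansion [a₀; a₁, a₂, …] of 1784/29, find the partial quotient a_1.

1

1784 ÷ 29 → quotient 61, remainder 15
29 ÷ 15 → quotient 1, remainder 14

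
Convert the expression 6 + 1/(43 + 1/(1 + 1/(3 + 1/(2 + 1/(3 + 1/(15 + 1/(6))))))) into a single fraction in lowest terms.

a_0 = 6: 6/1
a_1 = 43: 259/43
a_2 = 1: 265/44
a_3 = 3: 1054/175
a_4 = 2: 2373/394
a_5 = 3: 8173/1357
a_6 = 15: 124968/20749
a_7 = 6: 757981/125851

757981/125851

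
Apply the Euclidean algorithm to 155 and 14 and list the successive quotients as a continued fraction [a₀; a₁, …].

[11; 14]

155 ÷ 14 → quotient 11, remainder 1
14 ÷ 1 → quotient 14, remainder 0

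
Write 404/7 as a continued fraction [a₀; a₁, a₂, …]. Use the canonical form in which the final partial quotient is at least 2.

[57; 1, 2, 2]

⌊404/7⌋ = 57, remainder 5
⌊7/5⌋ = 1, remainder 2
⌊5/2⌋ = 2, remainder 1
⌊2/1⌋ = 2, remainder 0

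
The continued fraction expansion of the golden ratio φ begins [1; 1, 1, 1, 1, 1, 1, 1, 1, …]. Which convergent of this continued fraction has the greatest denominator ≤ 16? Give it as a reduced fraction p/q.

a_0 = 1: 1/1  (≤ bound)
a_1 = 1: 2/1  (≤ bound)
a_2 = 1: 3/2  (≤ bound)
a_3 = 1: 5/3  (≤ bound)
a_4 = 1: 8/5  (≤ bound)
a_5 = 1: 13/8  (≤ bound)
a_6 = 1: 21/13  (≤ bound)
a_7 = 1: 34/21  (> 16, stop)

21/13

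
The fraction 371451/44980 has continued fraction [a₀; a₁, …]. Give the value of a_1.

3

371451 = 8·44980 + 11611, so a_0 = 8
44980 = 3·11611 + 10147, so a_1 = 3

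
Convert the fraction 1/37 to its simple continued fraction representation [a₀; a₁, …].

[0; 37]

⌊1/37⌋ = 0, remainder 1
⌊37/1⌋ = 37, remainder 0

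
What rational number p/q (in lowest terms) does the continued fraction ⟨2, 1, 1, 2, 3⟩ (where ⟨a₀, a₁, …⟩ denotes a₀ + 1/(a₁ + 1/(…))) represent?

a_0 = 2: 2/1
a_1 = 1: 3/1
a_2 = 1: 5/2
a_3 = 2: 13/5
a_4 = 3: 44/17

44/17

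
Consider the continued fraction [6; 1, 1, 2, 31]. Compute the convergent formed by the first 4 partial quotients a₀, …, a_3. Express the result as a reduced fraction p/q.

a_0 = 6: 6/1
a_1 = 1: 7/1
a_2 = 1: 13/2
a_3 = 2: 33/5

33/5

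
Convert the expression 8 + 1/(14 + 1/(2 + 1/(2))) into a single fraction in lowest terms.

Use the convergent recurrence hₖ = aₖ·hₖ₋₁ + hₖ₋₂ (and likewise for the denominators kₖ):
a_0 = 8: 8/1
a_1 = 14: 113/14
a_2 = 2: 234/29
a_3 = 2: 581/72

581/72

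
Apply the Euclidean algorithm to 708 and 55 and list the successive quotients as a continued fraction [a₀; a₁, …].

708 = 12·55 + 48, so a_0 = 12
55 = 1·48 + 7, so a_1 = 1
48 = 6·7 + 6, so a_2 = 6
7 = 1·6 + 1, so a_3 = 1
6 = 6·1 + 0, so a_4 = 6

[12; 1, 6, 1, 6]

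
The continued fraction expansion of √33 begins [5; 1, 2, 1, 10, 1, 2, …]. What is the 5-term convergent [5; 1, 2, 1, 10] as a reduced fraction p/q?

247/43

a_0 = 5: 5/1
a_1 = 1: 6/1
a_2 = 2: 17/3
a_3 = 1: 23/4
a_4 = 10: 247/43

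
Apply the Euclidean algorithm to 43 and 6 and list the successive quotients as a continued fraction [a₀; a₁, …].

43 ÷ 6 → quotient 7, remainder 1
6 ÷ 1 → quotient 6, remainder 0

[7; 6]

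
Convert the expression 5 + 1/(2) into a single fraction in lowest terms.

11/2

Start with 2.
5 + 1/(2/1) = 5 + 1/2 = 11/2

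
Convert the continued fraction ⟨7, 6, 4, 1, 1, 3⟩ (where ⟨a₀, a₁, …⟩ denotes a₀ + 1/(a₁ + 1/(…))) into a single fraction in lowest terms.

1425/199

Collapse the nested fraction from the inside out:
Start with 3.
1 + 1/(3/1) = 1 + 1/3 = 4/3
1 + 1/(4/3) = 1 + 3/4 = 7/4
4 + 1/(7/4) = 4 + 4/7 = 32/7
6 + 1/(32/7) = 6 + 7/32 = 199/32
7 + 1/(199/32) = 7 + 32/199 = 1425/199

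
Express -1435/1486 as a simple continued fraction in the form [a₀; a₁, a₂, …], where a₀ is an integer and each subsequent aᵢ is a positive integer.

[-1; 29, 7, 3, 2]

Repeatedly divide and take the remainder:
-1435 ÷ 1486 → quotient -1, remainder 51
1486 ÷ 51 → quotient 29, remainder 7
51 ÷ 7 → quotient 7, remainder 2
7 ÷ 2 → quotient 3, remainder 1
2 ÷ 1 → quotient 2, remainder 0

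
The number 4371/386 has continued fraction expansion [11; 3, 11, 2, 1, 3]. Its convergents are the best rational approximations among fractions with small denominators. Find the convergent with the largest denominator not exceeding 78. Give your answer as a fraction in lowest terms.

804/71

a_0 = 11: 11/1  (≤ bound)
a_1 = 3: 34/3  (≤ bound)
a_2 = 11: 385/34  (≤ bound)
a_3 = 2: 804/71  (≤ bound)
a_4 = 1: 1189/105  (> 78, stop)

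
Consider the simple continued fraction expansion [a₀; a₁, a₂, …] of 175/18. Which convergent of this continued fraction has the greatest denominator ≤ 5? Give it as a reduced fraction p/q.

39/4

a_0 = 9: 9/1  (≤ bound)
a_1 = 1: 10/1  (≤ bound)
a_2 = 2: 29/3  (≤ bound)
a_3 = 1: 39/4  (≤ bound)
a_4 = 1: 68/7  (> 5, stop)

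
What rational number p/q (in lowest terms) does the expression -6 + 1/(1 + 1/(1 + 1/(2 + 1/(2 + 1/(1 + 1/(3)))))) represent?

-341/63

Work from the innermost term outward:
Start with 3.
1 + 1/(3/1) = 1 + 1/3 = 4/3
2 + 1/(4/3) = 2 + 3/4 = 11/4
2 + 1/(11/4) = 2 + 4/11 = 26/11
1 + 1/(26/11) = 1 + 11/26 = 37/26
1 + 1/(37/26) = 1 + 26/37 = 63/37
-6 + 1/(63/37) = -6 + 37/63 = -341/63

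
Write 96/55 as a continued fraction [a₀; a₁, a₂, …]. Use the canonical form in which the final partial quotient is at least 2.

[1; 1, 2, 1, 13]

Apply division with remainder until the remainder is 0:
⌊96/55⌋ = 1, remainder 41
⌊55/41⌋ = 1, remainder 14
⌊41/14⌋ = 2, remainder 13
⌊14/13⌋ = 1, remainder 1
⌊13/1⌋ = 13, remainder 0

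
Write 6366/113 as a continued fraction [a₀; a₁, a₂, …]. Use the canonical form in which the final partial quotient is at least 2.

⌊6366/113⌋ = 56, remainder 38
⌊113/38⌋ = 2, remainder 37
⌊38/37⌋ = 1, remainder 1
⌊37/1⌋ = 37, remainder 0

[56; 2, 1, 37]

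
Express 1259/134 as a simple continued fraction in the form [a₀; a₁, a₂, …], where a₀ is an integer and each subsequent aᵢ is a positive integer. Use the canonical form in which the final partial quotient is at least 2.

[9; 2, 1, 1, 8, 3]

⌊1259/134⌋ = 9, remainder 53
⌊134/53⌋ = 2, remainder 28
⌊53/28⌋ = 1, remainder 25
⌊28/25⌋ = 1, remainder 3
⌊25/3⌋ = 8, remainder 1
⌊3/1⌋ = 3, remainder 0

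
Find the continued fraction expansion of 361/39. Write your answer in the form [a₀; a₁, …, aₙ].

[9; 3, 1, 9]

Repeatedly divide and take the remainder:
361 = 9·39 + 10, so a_0 = 9
39 = 3·10 + 9, so a_1 = 3
10 = 1·9 + 1, so a_2 = 1
9 = 9·1 + 0, so a_3 = 9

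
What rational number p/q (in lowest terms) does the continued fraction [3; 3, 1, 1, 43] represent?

1002/305

a_0 = 3: 3/1
a_1 = 3: 10/3
a_2 = 1: 13/4
a_3 = 1: 23/7
a_4 = 43: 1002/305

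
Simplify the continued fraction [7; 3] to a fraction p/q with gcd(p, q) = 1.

Start with 3.
7 + 1/(3/1) = 7 + 1/3 = 22/3

22/3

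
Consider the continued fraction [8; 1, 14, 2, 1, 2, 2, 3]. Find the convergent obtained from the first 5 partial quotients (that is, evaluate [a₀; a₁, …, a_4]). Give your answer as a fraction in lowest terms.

Build up convergents one term at a time:
a_0 = 8: 8/1
a_1 = 1: 9/1
a_2 = 14: 134/15
a_3 = 2: 277/31
a_4 = 1: 411/46

411/46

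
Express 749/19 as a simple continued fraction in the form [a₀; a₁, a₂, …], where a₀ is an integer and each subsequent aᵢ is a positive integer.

[39; 2, 2, 1, 2]

749 ÷ 19 → quotient 39, remainder 8
19 ÷ 8 → quotient 2, remainder 3
8 ÷ 3 → quotient 2, remainder 2
3 ÷ 2 → quotient 1, remainder 1
2 ÷ 1 → quotient 2, remainder 0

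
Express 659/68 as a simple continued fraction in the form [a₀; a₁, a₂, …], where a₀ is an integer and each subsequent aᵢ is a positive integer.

[9; 1, 2, 4, 5]

Repeatedly divide and take the remainder:
659 = 9·68 + 47, so a_0 = 9
68 = 1·47 + 21, so a_1 = 1
47 = 2·21 + 5, so a_2 = 2
21 = 4·5 + 1, so a_3 = 4
5 = 5·1 + 0, so a_4 = 5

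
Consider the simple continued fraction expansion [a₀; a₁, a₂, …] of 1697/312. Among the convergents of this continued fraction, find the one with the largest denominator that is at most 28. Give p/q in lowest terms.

a_0 = 5: 5/1  (≤ bound)
a_1 = 2: 11/2  (≤ bound)
a_2 = 3: 38/7  (≤ bound)
a_3 = 1: 49/9  (≤ bound)
a_4 = 1: 87/16  (≤ bound)
a_5 = 1: 136/25  (≤ bound)
a_6 = 1: 223/41  (> 28, stop)

136/25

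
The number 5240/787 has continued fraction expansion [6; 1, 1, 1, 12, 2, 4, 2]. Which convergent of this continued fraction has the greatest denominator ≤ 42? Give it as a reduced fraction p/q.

a_0 = 6: 6/1  (≤ bound)
a_1 = 1: 7/1  (≤ bound)
a_2 = 1: 13/2  (≤ bound)
a_3 = 1: 20/3  (≤ bound)
a_4 = 12: 253/38  (≤ bound)
a_5 = 2: 526/79  (> 42, stop)

253/38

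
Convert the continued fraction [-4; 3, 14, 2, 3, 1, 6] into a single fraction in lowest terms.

-9935/2704

Compute successive convergents:
a_0 = -4: -4/1
a_1 = 3: -11/3
a_2 = 14: -158/43
a_3 = 2: -327/89
a_4 = 3: -1139/310
a_5 = 1: -1466/399
a_6 = 6: -9935/2704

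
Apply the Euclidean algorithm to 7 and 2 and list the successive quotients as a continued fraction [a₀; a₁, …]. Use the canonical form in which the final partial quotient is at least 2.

[3; 2]

7 = 3·2 + 1, so a_0 = 3
2 = 2·1 + 0, so a_1 = 2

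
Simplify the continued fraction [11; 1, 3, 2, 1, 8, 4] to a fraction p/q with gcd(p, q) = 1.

5473/465

Start with 4.
8 + 1/(4/1) = 8 + 1/4 = 33/4
1 + 1/(33/4) = 1 + 4/33 = 37/33
2 + 1/(37/33) = 2 + 33/37 = 107/37
3 + 1/(107/37) = 3 + 37/107 = 358/107
1 + 1/(358/107) = 1 + 107/358 = 465/358
11 + 1/(465/358) = 11 + 358/465 = 5473/465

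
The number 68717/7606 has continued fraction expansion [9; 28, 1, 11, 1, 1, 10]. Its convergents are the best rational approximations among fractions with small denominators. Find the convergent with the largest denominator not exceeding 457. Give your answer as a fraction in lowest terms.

a_0 = 9: 9/1  (≤ bound)
a_1 = 28: 253/28  (≤ bound)
a_2 = 1: 262/29  (≤ bound)
a_3 = 11: 3135/347  (≤ bound)
a_4 = 1: 3397/376  (≤ bound)
a_5 = 1: 6532/723  (> 457, stop)

3397/376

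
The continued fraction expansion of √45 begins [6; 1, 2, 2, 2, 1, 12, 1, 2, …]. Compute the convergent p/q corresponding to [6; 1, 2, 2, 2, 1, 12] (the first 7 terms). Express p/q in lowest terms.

Work from the innermost term outward:
Start with 12.
1 + 1/(12/1) = 1 + 1/12 = 13/12
2 + 1/(13/12) = 2 + 12/13 = 38/13
2 + 1/(38/13) = 2 + 13/38 = 89/38
2 + 1/(89/38) = 2 + 38/89 = 216/89
1 + 1/(216/89) = 1 + 89/216 = 305/216
6 + 1/(305/216) = 6 + 216/305 = 2046/305

2046/305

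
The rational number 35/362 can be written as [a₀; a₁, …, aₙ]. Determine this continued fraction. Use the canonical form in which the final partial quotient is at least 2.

Apply division with remainder until the remainder is 0:
35 ÷ 362 → quotient 0, remainder 35
362 ÷ 35 → quotient 10, remainder 12
35 ÷ 12 → quotient 2, remainder 11
12 ÷ 11 → quotient 1, remainder 1
11 ÷ 1 → quotient 11, remainder 0

[0; 10, 2, 1, 11]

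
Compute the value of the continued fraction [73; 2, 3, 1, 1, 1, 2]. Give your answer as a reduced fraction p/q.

4847/66

Collapse the nested fraction from the inside out:
Start with 2.
1 + 1/(2/1) = 1 + 1/2 = 3/2
1 + 1/(3/2) = 1 + 2/3 = 5/3
1 + 1/(5/3) = 1 + 3/5 = 8/5
3 + 1/(8/5) = 3 + 5/8 = 29/8
2 + 1/(29/8) = 2 + 8/29 = 66/29
73 + 1/(66/29) = 73 + 29/66 = 4847/66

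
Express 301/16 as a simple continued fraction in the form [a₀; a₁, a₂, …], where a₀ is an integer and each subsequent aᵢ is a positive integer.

[18; 1, 4, 3]

Run the Euclidean algorithm, recording each quotient:
301 = 18·16 + 13, so a_0 = 18
16 = 1·13 + 3, so a_1 = 1
13 = 4·3 + 1, so a_2 = 4
3 = 3·1 + 0, so a_3 = 3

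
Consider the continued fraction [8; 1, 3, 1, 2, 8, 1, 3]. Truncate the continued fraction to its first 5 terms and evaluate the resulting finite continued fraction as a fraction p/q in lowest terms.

123/14

Work from the innermost term outward:
Start with 2.
1 + 1/(2/1) = 1 + 1/2 = 3/2
3 + 1/(3/2) = 3 + 2/3 = 11/3
1 + 1/(11/3) = 1 + 3/11 = 14/11
8 + 1/(14/11) = 8 + 11/14 = 123/14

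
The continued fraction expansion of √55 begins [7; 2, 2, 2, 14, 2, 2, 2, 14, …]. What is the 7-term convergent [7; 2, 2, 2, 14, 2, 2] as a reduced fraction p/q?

Collapse the nested fraction from the inside out:
Start with 2.
2 + 1/(2/1) = 2 + 1/2 = 5/2
14 + 1/(5/2) = 14 + 2/5 = 72/5
2 + 1/(72/5) = 2 + 5/72 = 149/72
2 + 1/(149/72) = 2 + 72/149 = 370/149
2 + 1/(370/149) = 2 + 149/370 = 889/370
7 + 1/(889/370) = 7 + 370/889 = 6593/889

6593/889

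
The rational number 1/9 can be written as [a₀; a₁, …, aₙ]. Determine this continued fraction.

Repeatedly divide and take the remainder:
1 ÷ 9 → quotient 0, remainder 1
9 ÷ 1 → quotient 9, remainder 0

[0; 9]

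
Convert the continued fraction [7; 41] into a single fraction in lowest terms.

Start with 41.
7 + 1/(41/1) = 7 + 1/41 = 288/41

288/41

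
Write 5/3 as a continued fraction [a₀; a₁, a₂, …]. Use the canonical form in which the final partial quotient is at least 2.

[1; 1, 2]

5 ÷ 3 → quotient 1, remainder 2
3 ÷ 2 → quotient 1, remainder 1
2 ÷ 1 → quotient 2, remainder 0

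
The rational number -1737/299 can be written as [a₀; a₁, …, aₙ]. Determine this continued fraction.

[-6; 5, 4, 14]

⌊-1737/299⌋ = -6, remainder 57
⌊299/57⌋ = 5, remainder 14
⌊57/14⌋ = 4, remainder 1
⌊14/1⌋ = 14, remainder 0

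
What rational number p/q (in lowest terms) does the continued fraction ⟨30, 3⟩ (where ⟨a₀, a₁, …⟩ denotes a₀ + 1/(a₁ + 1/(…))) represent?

91/3

Compute successive convergents:
a_0 = 30: 30/1
a_1 = 3: 91/3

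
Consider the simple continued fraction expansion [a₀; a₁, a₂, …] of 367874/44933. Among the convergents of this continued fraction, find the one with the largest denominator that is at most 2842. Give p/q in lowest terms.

List convergents until the denominator exceeds the bound:
a_0 = 8: 8/1  (≤ bound)
a_1 = 5: 41/5  (≤ bound)
a_2 = 2: 90/11  (≤ bound)
a_3 = 1: 131/16  (≤ bound)
a_4 = 11: 1531/187  (≤ bound)
a_5 = 15: 23096/2821  (≤ bound)
a_6 = 1: 24627/3008  (> 2842, stop)

23096/2821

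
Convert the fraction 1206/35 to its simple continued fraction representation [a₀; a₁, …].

1206 ÷ 35 → quotient 34, remainder 16
35 ÷ 16 → quotient 2, remainder 3
16 ÷ 3 → quotient 5, remainder 1
3 ÷ 1 → quotient 3, remainder 0

[34; 2, 5, 3]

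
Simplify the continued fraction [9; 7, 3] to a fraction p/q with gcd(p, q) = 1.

201/22

Compute successive convergents:
a_0 = 9: 9/1
a_1 = 7: 64/7
a_2 = 3: 201/22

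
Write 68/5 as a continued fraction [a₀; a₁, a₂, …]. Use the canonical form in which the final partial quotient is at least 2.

[13; 1, 1, 2]

Repeatedly divide and take the remainder:
68 ÷ 5 → quotient 13, remainder 3
5 ÷ 3 → quotient 1, remainder 2
3 ÷ 2 → quotient 1, remainder 1
2 ÷ 1 → quotient 2, remainder 0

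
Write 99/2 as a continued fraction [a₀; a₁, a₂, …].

[49; 2]

Repeatedly divide and take the remainder:
99 ÷ 2 → quotient 49, remainder 1
2 ÷ 1 → quotient 2, remainder 0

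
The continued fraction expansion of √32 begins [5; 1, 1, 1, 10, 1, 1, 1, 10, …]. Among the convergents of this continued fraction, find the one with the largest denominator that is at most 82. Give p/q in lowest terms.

379/67

List convergents until the denominator exceeds the bound:
a_0 = 5: 5/1  (≤ bound)
a_1 = 1: 6/1  (≤ bound)
a_2 = 1: 11/2  (≤ bound)
a_3 = 1: 17/3  (≤ bound)
a_4 = 10: 181/32  (≤ bound)
a_5 = 1: 198/35  (≤ bound)
a_6 = 1: 379/67  (≤ bound)
a_7 = 1: 577/102  (> 82, stop)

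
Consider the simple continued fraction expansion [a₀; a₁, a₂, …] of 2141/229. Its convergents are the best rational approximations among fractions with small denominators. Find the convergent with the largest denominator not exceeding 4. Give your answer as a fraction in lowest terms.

28/3

List convergents until the denominator exceeds the bound:
a_0 = 9: 9/1  (≤ bound)
a_1 = 2: 19/2  (≤ bound)
a_2 = 1: 28/3  (≤ bound)
a_3 = 6: 187/20  (> 4, stop)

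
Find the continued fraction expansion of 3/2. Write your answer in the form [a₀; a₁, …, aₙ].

Run the Euclidean algorithm, recording each quotient:
3 = 1·2 + 1, so a_0 = 1
2 = 2·1 + 0, so a_1 = 2

[1; 2]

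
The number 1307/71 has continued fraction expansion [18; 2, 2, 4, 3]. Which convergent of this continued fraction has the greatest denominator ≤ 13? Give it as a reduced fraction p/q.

List convergents until the denominator exceeds the bound:
a_0 = 18: 18/1  (≤ bound)
a_1 = 2: 37/2  (≤ bound)
a_2 = 2: 92/5  (≤ bound)
a_3 = 4: 405/22  (> 13, stop)

92/5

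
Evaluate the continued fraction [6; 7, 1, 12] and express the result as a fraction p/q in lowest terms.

631/103

a_0 = 6: 6/1
a_1 = 7: 43/7
a_2 = 1: 49/8
a_3 = 12: 631/103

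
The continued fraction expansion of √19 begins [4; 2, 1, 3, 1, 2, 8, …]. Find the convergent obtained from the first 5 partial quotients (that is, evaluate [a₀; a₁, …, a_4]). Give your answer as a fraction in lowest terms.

Starting at the tail and folding back:
Start with 1.
3 + 1/(1/1) = 3 + 1/1 = 4/1
1 + 1/(4/1) = 1 + 1/4 = 5/4
2 + 1/(5/4) = 2 + 4/5 = 14/5
4 + 1/(14/5) = 4 + 5/14 = 61/14

61/14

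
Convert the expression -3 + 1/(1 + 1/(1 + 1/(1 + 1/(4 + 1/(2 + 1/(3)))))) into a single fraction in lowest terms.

a_0 = -3: -3/1
a_1 = 1: -2/1
a_2 = 1: -5/2
a_3 = 1: -7/3
a_4 = 4: -33/14
a_5 = 2: -73/31
a_6 = 3: -252/107

-252/107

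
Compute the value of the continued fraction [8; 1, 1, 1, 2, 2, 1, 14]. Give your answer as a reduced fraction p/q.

3426/397

Start with 14.
1 + 1/(14/1) = 1 + 1/14 = 15/14
2 + 1/(15/14) = 2 + 14/15 = 44/15
2 + 1/(44/15) = 2 + 15/44 = 103/44
1 + 1/(103/44) = 1 + 44/103 = 147/103
1 + 1/(147/103) = 1 + 103/147 = 250/147
1 + 1/(250/147) = 1 + 147/250 = 397/250
8 + 1/(397/250) = 8 + 250/397 = 3426/397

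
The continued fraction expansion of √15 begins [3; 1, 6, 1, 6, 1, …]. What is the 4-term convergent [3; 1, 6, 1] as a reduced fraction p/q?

31/8

a_0 = 3: 3/1
a_1 = 1: 4/1
a_2 = 6: 27/7
a_3 = 1: 31/8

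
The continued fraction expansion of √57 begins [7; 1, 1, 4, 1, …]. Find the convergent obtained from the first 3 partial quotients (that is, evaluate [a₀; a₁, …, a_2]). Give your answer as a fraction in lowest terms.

Starting at the tail and folding back:
Start with 1.
1 + 1/(1/1) = 1 + 1/1 = 2/1
7 + 1/(2/1) = 7 + 1/2 = 15/2

15/2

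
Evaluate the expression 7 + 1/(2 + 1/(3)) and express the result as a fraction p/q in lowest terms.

Collapse the nested fraction from the inside out:
Start with 3.
2 + 1/(3/1) = 2 + 1/3 = 7/3
7 + 1/(7/3) = 7 + 3/7 = 52/7

52/7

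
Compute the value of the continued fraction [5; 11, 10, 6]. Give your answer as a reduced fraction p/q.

Compute successive convergents:
a_0 = 5: 5/1
a_1 = 11: 56/11
a_2 = 10: 565/111
a_3 = 6: 3446/677

3446/677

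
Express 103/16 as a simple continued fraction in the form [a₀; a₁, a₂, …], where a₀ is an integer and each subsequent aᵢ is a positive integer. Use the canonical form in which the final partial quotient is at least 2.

Run the Euclidean algorithm, recording each quotient:
103 ÷ 16 → quotient 6, remainder 7
16 ÷ 7 → quotient 2, remainder 2
7 ÷ 2 → quotient 3, remainder 1
2 ÷ 1 → quotient 2, remainder 0

[6; 2, 3, 2]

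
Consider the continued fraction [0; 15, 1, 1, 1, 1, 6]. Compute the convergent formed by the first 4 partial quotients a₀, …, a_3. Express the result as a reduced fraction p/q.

2/31

Work from the innermost term outward:
Start with 1.
1 + 1/(1/1) = 1 + 1/1 = 2/1
15 + 1/(2/1) = 15 + 1/2 = 31/2
0 + 1/(31/2) = 0 + 2/31 = 2/31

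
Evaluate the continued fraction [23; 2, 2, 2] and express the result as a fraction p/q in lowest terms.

a_0 = 23: 23/1
a_1 = 2: 47/2
a_2 = 2: 117/5
a_3 = 2: 281/12

281/12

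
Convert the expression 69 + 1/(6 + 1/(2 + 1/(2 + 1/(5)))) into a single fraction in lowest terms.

Build up convergents one term at a time:
a_0 = 69: 69/1
a_1 = 6: 415/6
a_2 = 2: 899/13
a_3 = 2: 2213/32
a_4 = 5: 11964/173

11964/173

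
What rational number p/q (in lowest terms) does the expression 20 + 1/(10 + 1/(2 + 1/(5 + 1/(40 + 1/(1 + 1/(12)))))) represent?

1234938/61453

Compute successive convergents:
a_0 = 20: 20/1
a_1 = 10: 201/10
a_2 = 2: 422/21
a_3 = 5: 2311/115
a_4 = 40: 92862/4621
a_5 = 1: 95173/4736
a_6 = 12: 1234938/61453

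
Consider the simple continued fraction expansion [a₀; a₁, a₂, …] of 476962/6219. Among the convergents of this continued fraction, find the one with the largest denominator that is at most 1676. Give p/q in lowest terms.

17563/229

a_0 = 76: 76/1  (≤ bound)
a_1 = 1: 77/1  (≤ bound)
a_2 = 2: 230/3  (≤ bound)
a_3 = 3: 767/10  (≤ bound)
a_4 = 1: 997/13  (≤ bound)
a_5 = 2: 2761/36  (≤ bound)
a_6 = 6: 17563/229  (≤ bound)
a_7 = 27: 476962/6219  (> 1676, stop)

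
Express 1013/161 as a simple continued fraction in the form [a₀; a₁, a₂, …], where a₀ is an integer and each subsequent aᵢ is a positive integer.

[6; 3, 2, 2, 1, 6]

⌊1013/161⌋ = 6, remainder 47
⌊161/47⌋ = 3, remainder 20
⌊47/20⌋ = 2, remainder 7
⌊20/7⌋ = 2, remainder 6
⌊7/6⌋ = 1, remainder 1
⌊6/1⌋ = 6, remainder 0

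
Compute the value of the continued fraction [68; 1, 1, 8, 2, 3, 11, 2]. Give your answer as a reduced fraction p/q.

Start with 2.
11 + 1/(2/1) = 11 + 1/2 = 23/2
3 + 1/(23/2) = 3 + 2/23 = 71/23
2 + 1/(71/23) = 2 + 23/71 = 165/71
8 + 1/(165/71) = 8 + 71/165 = 1391/165
1 + 1/(1391/165) = 1 + 165/1391 = 1556/1391
1 + 1/(1556/1391) = 1 + 1391/1556 = 2947/1556
68 + 1/(2947/1556) = 68 + 1556/2947 = 201952/2947

201952/2947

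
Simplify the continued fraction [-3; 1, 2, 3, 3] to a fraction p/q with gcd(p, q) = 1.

-76/33

Use the convergent recurrence hₖ = aₖ·hₖ₋₁ + hₖ₋₂ (and likewise for the denominators kₖ):
a_0 = -3: -3/1
a_1 = 1: -2/1
a_2 = 2: -7/3
a_3 = 3: -23/10
a_4 = 3: -76/33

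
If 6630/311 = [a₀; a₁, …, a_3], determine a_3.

6630 = 21·311 + 99, so a_0 = 21
311 = 3·99 + 14, so a_1 = 3
99 = 7·14 + 1, so a_2 = 7
14 = 14·1 + 0, so a_3 = 14

14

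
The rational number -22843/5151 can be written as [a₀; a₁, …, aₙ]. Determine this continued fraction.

-22843 ÷ 5151 → quotient -5, remainder 2912
5151 ÷ 2912 → quotient 1, remainder 2239
2912 ÷ 2239 → quotient 1, remainder 673
2239 ÷ 673 → quotient 3, remainder 220
673 ÷ 220 → quotient 3, remainder 13
220 ÷ 13 → quotient 16, remainder 12
13 ÷ 12 → quotient 1, remainder 1
12 ÷ 1 → quotient 12, remainder 0

[-5; 1, 1, 3, 3, 16, 1, 12]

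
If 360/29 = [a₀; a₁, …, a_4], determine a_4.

Run the Euclidean algorithm, recording each quotient:
⌊360/29⌋ = 12, remainder 12
⌊29/12⌋ = 2, remainder 5
⌊12/5⌋ = 2, remainder 2
⌊5/2⌋ = 2, remainder 1
⌊2/1⌋ = 2, remainder 0

2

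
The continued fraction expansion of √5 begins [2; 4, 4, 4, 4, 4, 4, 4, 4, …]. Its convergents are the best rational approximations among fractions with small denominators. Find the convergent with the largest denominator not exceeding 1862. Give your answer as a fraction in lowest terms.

2889/1292

List convergents until the denominator exceeds the bound:
a_0 = 2: 2/1  (≤ bound)
a_1 = 4: 9/4  (≤ bound)
a_2 = 4: 38/17  (≤ bound)
a_3 = 4: 161/72  (≤ bound)
a_4 = 4: 682/305  (≤ bound)
a_5 = 4: 2889/1292  (≤ bound)
a_6 = 4: 12238/5473  (> 1862, stop)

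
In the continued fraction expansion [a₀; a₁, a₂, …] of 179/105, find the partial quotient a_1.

1

179 ÷ 105 → quotient 1, remainder 74
105 ÷ 74 → quotient 1, remainder 31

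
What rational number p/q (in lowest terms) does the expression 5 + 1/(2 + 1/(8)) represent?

93/17

Start with 8.
2 + 1/(8/1) = 2 + 1/8 = 17/8
5 + 1/(17/8) = 5 + 8/17 = 93/17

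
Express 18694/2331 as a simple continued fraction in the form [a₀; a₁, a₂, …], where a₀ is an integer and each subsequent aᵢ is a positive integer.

18694 = 8·2331 + 46, so a_0 = 8
2331 = 50·46 + 31, so a_1 = 50
46 = 1·31 + 15, so a_2 = 1
31 = 2·15 + 1, so a_3 = 2
15 = 15·1 + 0, so a_4 = 15

[8; 50, 1, 2, 15]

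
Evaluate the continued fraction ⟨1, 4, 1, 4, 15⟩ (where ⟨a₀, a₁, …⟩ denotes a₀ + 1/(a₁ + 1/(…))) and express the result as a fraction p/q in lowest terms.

441/365

a_0 = 1: 1/1
a_1 = 4: 5/4
a_2 = 1: 6/5
a_3 = 4: 29/24
a_4 = 15: 441/365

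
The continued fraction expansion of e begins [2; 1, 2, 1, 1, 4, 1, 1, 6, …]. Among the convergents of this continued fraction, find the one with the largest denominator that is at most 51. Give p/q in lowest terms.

106/39

a_0 = 2: 2/1  (≤ bound)
a_1 = 1: 3/1  (≤ bound)
a_2 = 2: 8/3  (≤ bound)
a_3 = 1: 11/4  (≤ bound)
a_4 = 1: 19/7  (≤ bound)
a_5 = 4: 87/32  (≤ bound)
a_6 = 1: 106/39  (≤ bound)
a_7 = 1: 193/71  (> 51, stop)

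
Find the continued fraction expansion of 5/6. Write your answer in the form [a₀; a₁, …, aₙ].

Repeatedly divide and take the remainder:
5 ÷ 6 → quotient 0, remainder 5
6 ÷ 5 → quotient 1, remainder 1
5 ÷ 1 → quotient 5, remainder 0

[0; 1, 5]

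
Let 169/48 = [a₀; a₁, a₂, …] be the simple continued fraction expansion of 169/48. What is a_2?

1

169 = 3·48 + 25, so a_0 = 3
48 = 1·25 + 23, so a_1 = 1
25 = 1·23 + 2, so a_2 = 1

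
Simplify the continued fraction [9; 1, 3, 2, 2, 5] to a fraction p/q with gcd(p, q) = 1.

Compute successive convergents:
a_0 = 9: 9/1
a_1 = 1: 10/1
a_2 = 3: 39/4
a_3 = 2: 88/9
a_4 = 2: 215/22
a_5 = 5: 1163/119

1163/119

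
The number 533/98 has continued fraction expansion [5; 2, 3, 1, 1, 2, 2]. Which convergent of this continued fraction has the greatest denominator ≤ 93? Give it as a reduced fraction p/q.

223/41

a_0 = 5: 5/1  (≤ bound)
a_1 = 2: 11/2  (≤ bound)
a_2 = 3: 38/7  (≤ bound)
a_3 = 1: 49/9  (≤ bound)
a_4 = 1: 87/16  (≤ bound)
a_5 = 2: 223/41  (≤ bound)
a_6 = 2: 533/98  (> 93, stop)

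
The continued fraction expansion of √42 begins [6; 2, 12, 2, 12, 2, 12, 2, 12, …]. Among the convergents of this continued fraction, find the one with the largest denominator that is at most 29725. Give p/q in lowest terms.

List convergents until the denominator exceeds the bound:
a_0 = 6: 6/1  (≤ bound)
a_1 = 2: 13/2  (≤ bound)
a_2 = 12: 162/25  (≤ bound)
a_3 = 2: 337/52  (≤ bound)
a_4 = 12: 4206/649  (≤ bound)
a_5 = 2: 8749/1350  (≤ bound)
a_6 = 12: 109194/16849  (≤ bound)
a_7 = 2: 227137/35048  (> 29725, stop)

109194/16849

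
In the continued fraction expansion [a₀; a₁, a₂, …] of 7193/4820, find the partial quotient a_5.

4

7193 ÷ 4820 → quotient 1, remainder 2373
4820 ÷ 2373 → quotient 2, remainder 74
2373 ÷ 74 → quotient 32, remainder 5
74 ÷ 5 → quotient 14, remainder 4
5 ÷ 4 → quotient 1, remainder 1
4 ÷ 1 → quotient 4, remainder 0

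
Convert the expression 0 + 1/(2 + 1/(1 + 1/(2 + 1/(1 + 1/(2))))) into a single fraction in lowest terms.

Start with 2.
1 + 1/(2/1) = 1 + 1/2 = 3/2
2 + 1/(3/2) = 2 + 2/3 = 8/3
1 + 1/(8/3) = 1 + 3/8 = 11/8
2 + 1/(11/8) = 2 + 8/11 = 30/11
0 + 1/(30/11) = 0 + 11/30 = 11/30

11/30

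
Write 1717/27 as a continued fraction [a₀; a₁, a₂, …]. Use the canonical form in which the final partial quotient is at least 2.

1717 ÷ 27 → quotient 63, remainder 16
27 ÷ 16 → quotient 1, remainder 11
16 ÷ 11 → quotient 1, remainder 5
11 ÷ 5 → quotient 2, remainder 1
5 ÷ 1 → quotient 5, remainder 0

[63; 1, 1, 2, 5]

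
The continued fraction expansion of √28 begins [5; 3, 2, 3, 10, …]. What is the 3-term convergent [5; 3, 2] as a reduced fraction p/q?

37/7

Work from the innermost term outward:
Start with 2.
3 + 1/(2/1) = 3 + 1/2 = 7/2
5 + 1/(7/2) = 5 + 2/7 = 37/7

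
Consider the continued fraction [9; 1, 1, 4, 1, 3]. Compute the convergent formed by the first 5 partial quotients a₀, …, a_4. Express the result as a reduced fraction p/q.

105/11

Collapse the nested fraction from the inside out:
Start with 1.
4 + 1/(1/1) = 4 + 1/1 = 5/1
1 + 1/(5/1) = 1 + 1/5 = 6/5
1 + 1/(6/5) = 1 + 5/6 = 11/6
9 + 1/(11/6) = 9 + 6/11 = 105/11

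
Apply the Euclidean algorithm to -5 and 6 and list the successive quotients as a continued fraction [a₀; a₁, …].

[-1; 6]

⌊-5/6⌋ = -1, remainder 1
⌊6/1⌋ = 6, remainder 0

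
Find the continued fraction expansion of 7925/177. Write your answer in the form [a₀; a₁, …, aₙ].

[44; 1, 3, 2, 2, 1, 5]

7925 ÷ 177 → quotient 44, remainder 137
177 ÷ 137 → quotient 1, remainder 40
137 ÷ 40 → quotient 3, remainder 17
40 ÷ 17 → quotient 2, remainder 6
17 ÷ 6 → quotient 2, remainder 5
6 ÷ 5 → quotient 1, remainder 1
5 ÷ 1 → quotient 5, remainder 0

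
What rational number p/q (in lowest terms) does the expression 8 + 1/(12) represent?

97/12

Start with 12.
8 + 1/(12/1) = 8 + 1/12 = 97/12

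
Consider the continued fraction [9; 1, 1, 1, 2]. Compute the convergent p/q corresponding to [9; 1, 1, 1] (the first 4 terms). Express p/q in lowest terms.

29/3

Starting at the tail and folding back:
Start with 1.
1 + 1/(1/1) = 1 + 1/1 = 2/1
1 + 1/(2/1) = 1 + 1/2 = 3/2
9 + 1/(3/2) = 9 + 2/3 = 29/3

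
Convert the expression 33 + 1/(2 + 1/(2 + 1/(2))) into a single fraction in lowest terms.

401/12

a_0 = 33: 33/1
a_1 = 2: 67/2
a_2 = 2: 167/5
a_3 = 2: 401/12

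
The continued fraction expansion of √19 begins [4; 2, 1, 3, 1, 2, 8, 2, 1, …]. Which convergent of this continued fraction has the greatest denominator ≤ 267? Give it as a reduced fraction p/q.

170/39

List convergents until the denominator exceeds the bound:
a_0 = 4: 4/1  (≤ bound)
a_1 = 2: 9/2  (≤ bound)
a_2 = 1: 13/3  (≤ bound)
a_3 = 3: 48/11  (≤ bound)
a_4 = 1: 61/14  (≤ bound)
a_5 = 2: 170/39  (≤ bound)
a_6 = 8: 1421/326  (> 267, stop)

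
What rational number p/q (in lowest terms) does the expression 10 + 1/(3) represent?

31/3

a_0 = 10: 10/1
a_1 = 3: 31/3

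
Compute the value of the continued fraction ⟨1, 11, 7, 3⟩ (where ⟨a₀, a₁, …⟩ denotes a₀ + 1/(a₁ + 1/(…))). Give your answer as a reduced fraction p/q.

267/245

a_0 = 1: 1/1
a_1 = 11: 12/11
a_2 = 7: 85/78
a_3 = 3: 267/245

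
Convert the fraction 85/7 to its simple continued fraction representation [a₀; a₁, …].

Run the Euclidean algorithm, recording each quotient:
85 = 12·7 + 1, so a_0 = 12
7 = 7·1 + 0, so a_1 = 7

[12; 7]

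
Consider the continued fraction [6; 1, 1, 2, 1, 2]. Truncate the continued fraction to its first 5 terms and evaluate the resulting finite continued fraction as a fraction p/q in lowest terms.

Start with 1.
2 + 1/(1/1) = 2 + 1/1 = 3/1
1 + 1/(3/1) = 1 + 1/3 = 4/3
1 + 1/(4/3) = 1 + 3/4 = 7/4
6 + 1/(7/4) = 6 + 4/7 = 46/7

46/7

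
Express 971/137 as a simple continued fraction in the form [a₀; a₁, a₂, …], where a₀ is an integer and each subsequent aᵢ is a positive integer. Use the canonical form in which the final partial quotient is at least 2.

[7; 11, 2, 2, 2]

⌊971/137⌋ = 7, remainder 12
⌊137/12⌋ = 11, remainder 5
⌊12/5⌋ = 2, remainder 2
⌊5/2⌋ = 2, remainder 1
⌊2/1⌋ = 2, remainder 0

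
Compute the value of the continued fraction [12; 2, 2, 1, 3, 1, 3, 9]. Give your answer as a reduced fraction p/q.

14387/1158

a_0 = 12: 12/1
a_1 = 2: 25/2
a_2 = 2: 62/5
a_3 = 1: 87/7
a_4 = 3: 323/26
a_5 = 1: 410/33
a_6 = 3: 1553/125
a_7 = 9: 14387/1158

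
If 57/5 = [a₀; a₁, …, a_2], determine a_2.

57 = 11·5 + 2, so a_0 = 11
5 = 2·2 + 1, so a_1 = 2
2 = 2·1 + 0, so a_2 = 2

2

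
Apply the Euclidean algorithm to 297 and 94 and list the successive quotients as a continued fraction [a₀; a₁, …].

⌊297/94⌋ = 3, remainder 15
⌊94/15⌋ = 6, remainder 4
⌊15/4⌋ = 3, remainder 3
⌊4/3⌋ = 1, remainder 1
⌊3/1⌋ = 3, remainder 0

[3; 6, 3, 1, 3]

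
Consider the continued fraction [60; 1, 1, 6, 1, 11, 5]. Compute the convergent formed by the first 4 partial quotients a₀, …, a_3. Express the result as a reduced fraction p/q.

Start with 6.
1 + 1/(6/1) = 1 + 1/6 = 7/6
1 + 1/(7/6) = 1 + 6/7 = 13/7
60 + 1/(13/7) = 60 + 7/13 = 787/13

787/13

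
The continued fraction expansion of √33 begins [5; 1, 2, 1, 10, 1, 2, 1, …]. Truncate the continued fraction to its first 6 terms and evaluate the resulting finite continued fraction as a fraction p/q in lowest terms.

270/47

Start with 1.
10 + 1/(1/1) = 10 + 1/1 = 11/1
1 + 1/(11/1) = 1 + 1/11 = 12/11
2 + 1/(12/11) = 2 + 11/12 = 35/12
1 + 1/(35/12) = 1 + 12/35 = 47/35
5 + 1/(47/35) = 5 + 35/47 = 270/47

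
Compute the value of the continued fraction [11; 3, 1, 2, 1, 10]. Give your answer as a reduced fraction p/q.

a_0 = 11: 11/1
a_1 = 3: 34/3
a_2 = 1: 45/4
a_3 = 2: 124/11
a_4 = 1: 169/15
a_5 = 10: 1814/161

1814/161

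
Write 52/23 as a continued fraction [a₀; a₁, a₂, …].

Repeatedly divide and take the remainder:
52 ÷ 23 → quotient 2, remainder 6
23 ÷ 6 → quotient 3, remainder 5
6 ÷ 5 → quotient 1, remainder 1
5 ÷ 1 → quotient 5, remainder 0

[2; 3, 1, 5]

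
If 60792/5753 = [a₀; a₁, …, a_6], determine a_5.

3

Apply division with remainder until the remainder is 0:
⌊60792/5753⌋ = 10, remainder 3262
⌊5753/3262⌋ = 1, remainder 2491
⌊3262/2491⌋ = 1, remainder 771
⌊2491/771⌋ = 3, remainder 178
⌊771/178⌋ = 4, remainder 59
⌊178/59⌋ = 3, remainder 1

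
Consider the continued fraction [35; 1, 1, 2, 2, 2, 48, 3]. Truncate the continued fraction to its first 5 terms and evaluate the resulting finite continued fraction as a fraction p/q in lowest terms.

427/12

a_0 = 35: 35/1
a_1 = 1: 36/1
a_2 = 1: 71/2
a_3 = 2: 178/5
a_4 = 2: 427/12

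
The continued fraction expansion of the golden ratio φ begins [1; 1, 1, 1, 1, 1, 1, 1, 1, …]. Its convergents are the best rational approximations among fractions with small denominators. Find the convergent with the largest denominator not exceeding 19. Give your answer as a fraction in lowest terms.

a_0 = 1: 1/1  (≤ bound)
a_1 = 1: 2/1  (≤ bound)
a_2 = 1: 3/2  (≤ bound)
a_3 = 1: 5/3  (≤ bound)
a_4 = 1: 8/5  (≤ bound)
a_5 = 1: 13/8  (≤ bound)
a_6 = 1: 21/13  (≤ bound)
a_7 = 1: 34/21  (> 19, stop)

21/13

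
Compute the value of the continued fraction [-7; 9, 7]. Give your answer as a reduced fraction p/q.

-441/64

a_0 = -7: -7/1
a_1 = 9: -62/9
a_2 = 7: -441/64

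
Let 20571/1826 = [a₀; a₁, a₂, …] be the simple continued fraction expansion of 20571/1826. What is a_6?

20571 ÷ 1826 → quotient 11, remainder 485
1826 ÷ 485 → quotient 3, remainder 371
485 ÷ 371 → quotient 1, remainder 114
371 ÷ 114 → quotient 3, remainder 29
114 ÷ 29 → quotient 3, remainder 27
29 ÷ 27 → quotient 1, remainder 2
27 ÷ 2 → quotient 13, remainder 1

13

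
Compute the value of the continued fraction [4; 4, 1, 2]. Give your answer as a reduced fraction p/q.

59/14

Build up convergents one term at a time:
a_0 = 4: 4/1
a_1 = 4: 17/4
a_2 = 1: 21/5
a_3 = 2: 59/14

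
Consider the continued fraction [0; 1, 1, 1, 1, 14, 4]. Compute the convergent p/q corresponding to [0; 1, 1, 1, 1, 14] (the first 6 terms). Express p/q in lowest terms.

a_0 = 0: 0/1
a_1 = 1: 1/1
a_2 = 1: 1/2
a_3 = 1: 2/3
a_4 = 1: 3/5
a_5 = 14: 44/73

44/73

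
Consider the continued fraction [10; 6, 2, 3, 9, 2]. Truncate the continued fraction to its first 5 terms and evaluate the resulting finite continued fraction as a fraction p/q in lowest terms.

Start with 9.
3 + 1/(9/1) = 3 + 1/9 = 28/9
2 + 1/(28/9) = 2 + 9/28 = 65/28
6 + 1/(65/28) = 6 + 28/65 = 418/65
10 + 1/(418/65) = 10 + 65/418 = 4245/418

4245/418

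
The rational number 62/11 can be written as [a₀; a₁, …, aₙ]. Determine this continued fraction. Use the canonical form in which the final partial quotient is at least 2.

62 ÷ 11 → quotient 5, remainder 7
11 ÷ 7 → quotient 1, remainder 4
7 ÷ 4 → quotient 1, remainder 3
4 ÷ 3 → quotient 1, remainder 1
3 ÷ 1 → quotient 3, remainder 0

[5; 1, 1, 1, 3]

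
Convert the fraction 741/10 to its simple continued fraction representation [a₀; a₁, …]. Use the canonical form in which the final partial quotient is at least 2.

[74; 10]

741 = 74·10 + 1, so a_0 = 74
10 = 10·1 + 0, so a_1 = 10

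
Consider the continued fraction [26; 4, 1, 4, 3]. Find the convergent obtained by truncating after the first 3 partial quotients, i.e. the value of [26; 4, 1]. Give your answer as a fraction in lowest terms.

131/5

Starting at the tail and folding back:
Start with 1.
4 + 1/(1/1) = 4 + 1/1 = 5/1
26 + 1/(5/1) = 26 + 1/5 = 131/5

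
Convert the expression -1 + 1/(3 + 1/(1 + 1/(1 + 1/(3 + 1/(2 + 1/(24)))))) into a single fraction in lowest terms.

Work from the innermost term outward:
Start with 24.
2 + 1/(24/1) = 2 + 1/24 = 49/24
3 + 1/(49/24) = 3 + 24/49 = 171/49
1 + 1/(171/49) = 1 + 49/171 = 220/171
1 + 1/(220/171) = 1 + 171/220 = 391/220
3 + 1/(391/220) = 3 + 220/391 = 1393/391
-1 + 1/(1393/391) = -1 + 391/1393 = -1002/1393

-1002/1393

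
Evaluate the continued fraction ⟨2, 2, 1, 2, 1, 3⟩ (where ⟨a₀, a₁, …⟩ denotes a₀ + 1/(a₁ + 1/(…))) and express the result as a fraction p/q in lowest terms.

97/41

Compute successive convergents:
a_0 = 2: 2/1
a_1 = 2: 5/2
a_2 = 1: 7/3
a_3 = 2: 19/8
a_4 = 1: 26/11
a_5 = 3: 97/41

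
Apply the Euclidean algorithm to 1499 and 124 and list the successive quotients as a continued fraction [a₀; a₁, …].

1499 = 12·124 + 11, so a_0 = 12
124 = 11·11 + 3, so a_1 = 11
11 = 3·3 + 2, so a_2 = 3
3 = 1·2 + 1, so a_3 = 1
2 = 2·1 + 0, so a_4 = 2

[12; 11, 3, 1, 2]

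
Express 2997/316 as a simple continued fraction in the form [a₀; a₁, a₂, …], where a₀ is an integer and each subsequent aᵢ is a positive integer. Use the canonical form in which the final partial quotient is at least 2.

[9; 2, 15, 3, 3]

2997 = 9·316 + 153, so a_0 = 9
316 = 2·153 + 10, so a_1 = 2
153 = 15·10 + 3, so a_2 = 15
10 = 3·3 + 1, so a_3 = 3
3 = 3·1 + 0, so a_4 = 3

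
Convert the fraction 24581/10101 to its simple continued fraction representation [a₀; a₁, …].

[2; 2, 3, 3, 1, 5, 7, 8]

Run the Euclidean algorithm, recording each quotient:
24581 = 2·10101 + 4379, so a_0 = 2
10101 = 2·4379 + 1343, so a_1 = 2
4379 = 3·1343 + 350, so a_2 = 3
1343 = 3·350 + 293, so a_3 = 3
350 = 1·293 + 57, so a_4 = 1
293 = 5·57 + 8, so a_5 = 5
57 = 7·8 + 1, so a_6 = 7
8 = 8·1 + 0, so a_7 = 8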